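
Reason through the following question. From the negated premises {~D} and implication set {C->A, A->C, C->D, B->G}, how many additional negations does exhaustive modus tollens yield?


Initial negated facts: {~D}
Apply modus tollens to closure:
  ~D and C->D  =>  ~C
  ~C and A->C  =>  ~A
Final negated: {~A, ~C, ~D}
New negations: {~A, ~C}
Count = 2

2


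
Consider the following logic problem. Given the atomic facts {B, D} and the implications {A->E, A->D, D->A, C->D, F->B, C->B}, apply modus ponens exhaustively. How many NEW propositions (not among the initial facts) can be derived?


Initial facts: {B, D}
Apply modus ponens to closure:
  D and D->A  =>  A
  A and A->E  =>  E
Final known: {A, B, D, E}
New propositions: {A, E}
Count = 2

2


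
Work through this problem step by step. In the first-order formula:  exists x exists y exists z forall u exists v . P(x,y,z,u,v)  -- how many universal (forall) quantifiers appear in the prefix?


Quantifier prefix: exists x exists y exists z forall u exists v
Mark each quantifier type:
  E E E U E
Universal count = 1, Existential count = 4
Asked for universal (forall) quantifiers: 1

1


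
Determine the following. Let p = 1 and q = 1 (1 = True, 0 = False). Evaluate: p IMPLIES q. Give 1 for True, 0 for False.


p = 1, q = 1
Operation: p IMPLIES q
Evaluate: 1 IMPLIES 1 = 1

1


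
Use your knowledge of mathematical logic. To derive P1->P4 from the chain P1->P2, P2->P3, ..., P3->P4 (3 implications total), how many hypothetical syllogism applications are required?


With 3 implications in a chain connecting 4 propositions:
P1->P2, P2->P3, ..., P3->P4
Steps needed = (number of implications) - 1 = 3 - 1 = 2

2


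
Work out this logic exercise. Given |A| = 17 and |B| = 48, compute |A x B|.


The Cartesian product A x B contains all ordered pairs (a, b).
|A x B| = |A| * |B| = 17 * 48 = 816

816


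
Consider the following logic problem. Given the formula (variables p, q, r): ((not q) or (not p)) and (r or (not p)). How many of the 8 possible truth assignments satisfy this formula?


Evaluate all 8 assignments for p, q, r:
p=0, q=0, r=0: 1
p=0, q=0, r=1: 1
p=0, q=1, r=0: 1
p=0, q=1, r=1: 1
p=1, q=0, r=0: 0
p=1, q=0, r=1: 1
p=1, q=1, r=0: 0
p=1, q=1, r=1: 0
Satisfying count = 5

5


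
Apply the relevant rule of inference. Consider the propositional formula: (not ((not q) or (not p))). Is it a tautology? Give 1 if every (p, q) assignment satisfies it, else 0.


Check all 4 assignments:
p=0, q=0: 0
p=0, q=1: 0
p=1, q=0: 0
p=1, q=1: 1
Satisfying count = 1/4.
Tautology iff count = 4: no.

0


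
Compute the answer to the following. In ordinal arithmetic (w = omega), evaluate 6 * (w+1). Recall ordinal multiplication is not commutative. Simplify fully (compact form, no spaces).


Compute 6 * (w+1).
Ordinal * is associative and left-distributive over +, but NOT commutative; for finite n>1, n*w = w but w*n stays w*n.
By left-distributivity: 6 * (w+1) = 6*w + 6*1 = w + 6 = w+6.
Result = w+6

w+6


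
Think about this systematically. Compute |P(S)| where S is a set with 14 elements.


The power set of a set with n elements has 2^n elements.
|P(S)| = 2^14 = 16384

16384


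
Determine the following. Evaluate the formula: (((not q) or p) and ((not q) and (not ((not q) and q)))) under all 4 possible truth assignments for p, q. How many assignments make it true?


Check all 4 assignments:
p=0, q=0: 1
p=0, q=1: 0
p=1, q=0: 1
p=1, q=1: 0
Count of True = 2

2


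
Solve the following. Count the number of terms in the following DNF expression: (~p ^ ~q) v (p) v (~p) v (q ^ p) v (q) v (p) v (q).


A DNF formula is a disjunction of terms (conjunctions).
Terms are separated by v.
Counting the disjuncts: 7 terms.

7


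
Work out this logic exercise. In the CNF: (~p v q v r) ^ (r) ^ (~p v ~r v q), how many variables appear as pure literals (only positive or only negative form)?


Check each variable for pure literal status:
p: pure negative
q: pure positive
r: mixed (not pure)
Pure literal count = 2

2


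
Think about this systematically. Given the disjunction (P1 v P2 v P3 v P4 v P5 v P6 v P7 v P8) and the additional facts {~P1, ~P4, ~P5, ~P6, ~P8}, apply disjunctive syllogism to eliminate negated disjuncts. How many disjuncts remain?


Original disjuncts (8): P1, P2, P3, P4, P5, P6, P7, P8
Negated (eliminate): ~P1, ~P4, ~P5, ~P6, ~P8
Remaining disjuncts: P2, P3, P7
Count = 8 - 5 = 3

3


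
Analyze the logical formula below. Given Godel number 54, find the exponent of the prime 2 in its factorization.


Factorize 54 by dividing by 2 repeatedly.
Division steps: 2 divides 54 exactly 1 time(s).
Exponent of 2 = 1

1


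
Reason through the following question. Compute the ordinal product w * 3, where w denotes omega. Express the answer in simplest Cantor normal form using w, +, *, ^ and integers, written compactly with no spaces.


Compute w * 3.
Ordinal * is associative and left-distributive over +, but NOT commutative; for finite n>1, n*w = w but w*n stays w*n.
w * 3 means 3 copies of w concatenated: w*3.
Result = w*3

w*3


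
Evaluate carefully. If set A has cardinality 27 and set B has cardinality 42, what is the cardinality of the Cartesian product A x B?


The Cartesian product A x B contains all ordered pairs (a, b).
|A x B| = |A| * |B| = 27 * 42 = 1134

1134


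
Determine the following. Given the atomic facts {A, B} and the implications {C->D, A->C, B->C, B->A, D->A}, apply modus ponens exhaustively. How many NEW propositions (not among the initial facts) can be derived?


Initial facts: {A, B}
Apply modus ponens to closure:
  A and A->C  =>  C
  C and C->D  =>  D
Final known: {A, B, C, D}
New propositions: {C, D}
Count = 2

2


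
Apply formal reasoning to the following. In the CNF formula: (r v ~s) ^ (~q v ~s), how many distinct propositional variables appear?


Identify each variable that appears in the formula.
Variables found: q, r, s
Count = 3

3


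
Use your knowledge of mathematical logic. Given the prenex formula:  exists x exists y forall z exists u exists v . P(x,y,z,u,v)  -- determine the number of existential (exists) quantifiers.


Quantifier prefix: exists x exists y forall z exists u exists v
Mark each quantifier type:
  E E U E E
Universal count = 1, Existential count = 4
Asked for existential (exists) quantifiers: 4

4


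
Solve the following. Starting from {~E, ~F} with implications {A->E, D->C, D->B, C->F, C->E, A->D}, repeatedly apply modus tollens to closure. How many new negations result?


Initial negated facts: {~E, ~F}
Apply modus tollens to closure:
  ~E and A->E  =>  ~A
  ~F and C->F  =>  ~C
  ~C and D->C  =>  ~D
Final negated: {~A, ~C, ~D, ~E, ~F}
New negations: {~A, ~C, ~D}
Count = 3

3


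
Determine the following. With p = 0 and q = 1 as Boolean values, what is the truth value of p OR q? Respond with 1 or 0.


p = 0, q = 1
Operation: p OR q
Evaluate: 0 OR 1 = 1

1


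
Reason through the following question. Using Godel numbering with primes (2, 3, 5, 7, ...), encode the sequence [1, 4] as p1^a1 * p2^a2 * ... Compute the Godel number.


Encode each element as an exponent of the corresponding prime:
  2^1 = 2
  3^4 = 81
Product = 2 * 81 = 162

162


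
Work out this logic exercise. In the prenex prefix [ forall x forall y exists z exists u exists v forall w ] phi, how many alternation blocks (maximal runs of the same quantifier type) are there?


Quantifier-type sequence: A A E E E A  (A=forall, E=exists)
Group into maximal same-type runs:
  Ax2 | Ex3 | Ax1
Number of blocks = 3

3


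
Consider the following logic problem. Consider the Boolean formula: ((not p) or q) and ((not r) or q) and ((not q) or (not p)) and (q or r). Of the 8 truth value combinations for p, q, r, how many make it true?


Evaluate all 8 assignments for p, q, r:
p=0, q=0, r=0: 0
p=0, q=0, r=1: 0
p=0, q=1, r=0: 1
p=0, q=1, r=1: 1
p=1, q=0, r=0: 0
p=1, q=0, r=1: 0
p=1, q=1, r=0: 0
p=1, q=1, r=1: 0
Satisfying count = 2

2


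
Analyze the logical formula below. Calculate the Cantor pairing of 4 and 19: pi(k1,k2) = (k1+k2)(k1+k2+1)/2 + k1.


k1 + k2 = 23
(k1+k2)(k1+k2+1)/2 = 23 * 24 / 2 = 276
pi = 276 + 4 = 280

280


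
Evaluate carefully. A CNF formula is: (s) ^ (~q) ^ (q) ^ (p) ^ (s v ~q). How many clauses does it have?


A CNF formula is a conjunction of clauses.
Clauses are separated by ^.
Counting the conjuncts: 5 clauses.

5


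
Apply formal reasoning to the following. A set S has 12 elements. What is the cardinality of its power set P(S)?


The power set of a set with n elements has 2^n elements.
|P(S)| = 2^12 = 4096

4096


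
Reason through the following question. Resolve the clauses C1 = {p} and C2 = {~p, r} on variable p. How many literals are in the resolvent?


Remove p from C1 and ~p from C2.
C1 remainder: {}
C2 remainder: {r}
Union (resolvent): {r}
Resolvent has 1 literal(s).

1


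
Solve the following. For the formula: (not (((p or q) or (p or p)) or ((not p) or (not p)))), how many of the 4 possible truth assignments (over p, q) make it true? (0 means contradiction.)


Check all 4 assignments:
p=0, q=0: 0
p=0, q=1: 0
p=1, q=0: 0
p=1, q=1: 0
Count of True = 0

0


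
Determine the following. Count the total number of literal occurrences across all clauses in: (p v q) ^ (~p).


Counting literals in each clause:
Clause 1: 2 literal(s)
Clause 2: 1 literal(s)
Total = 3

3


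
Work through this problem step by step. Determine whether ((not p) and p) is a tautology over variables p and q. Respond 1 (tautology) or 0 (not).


Check all 4 assignments:
p=0, q=0: 0
p=0, q=1: 0
p=1, q=0: 0
p=1, q=1: 0
Satisfying count = 0/4.
Tautology iff count = 4: no.

0


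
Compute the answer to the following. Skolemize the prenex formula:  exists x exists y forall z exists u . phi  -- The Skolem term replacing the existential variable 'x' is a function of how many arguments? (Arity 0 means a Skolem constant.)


Quantifier prefix: exists x exists y forall z exists u
'x' is existentially quantified at position 1.
No universal quantifiers precede it.
Skolem function arity = 0 (a Skolem constant)

0


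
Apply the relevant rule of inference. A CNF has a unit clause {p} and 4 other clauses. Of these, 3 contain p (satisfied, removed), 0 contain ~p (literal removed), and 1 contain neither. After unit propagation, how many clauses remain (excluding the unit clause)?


Satisfied (removed): 3
Shortened (remain): 0
Unchanged (remain): 1
Remaining = 0 + 1 = 1

1


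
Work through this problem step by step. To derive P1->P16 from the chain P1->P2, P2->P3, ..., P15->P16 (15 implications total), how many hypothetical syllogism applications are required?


With 15 implications in a chain connecting 16 propositions:
P1->P2, P2->P3, ..., P15->P16
Steps needed = (number of implications) - 1 = 15 - 1 = 14

14


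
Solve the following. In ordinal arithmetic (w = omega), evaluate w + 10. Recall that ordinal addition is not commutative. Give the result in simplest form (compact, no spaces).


Compute w + 10.
Ordinal + is associative but NOT commutative; for finite n>0, n + w = w but w + n stays w+n.
w + 10 is already in normal form (a successor ordinal beyond w).
Result = w+10

w+10


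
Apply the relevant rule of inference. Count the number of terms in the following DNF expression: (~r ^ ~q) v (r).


A DNF formula is a disjunction of terms (conjunctions).
Terms are separated by v.
Counting the disjuncts: 2 terms.

2


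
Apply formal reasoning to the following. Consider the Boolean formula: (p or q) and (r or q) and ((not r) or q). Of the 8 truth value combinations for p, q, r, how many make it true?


Evaluate all 8 assignments for p, q, r:
p=0, q=0, r=0: 0
p=0, q=0, r=1: 0
p=0, q=1, r=0: 1
p=0, q=1, r=1: 1
p=1, q=0, r=0: 0
p=1, q=0, r=1: 0
p=1, q=1, r=0: 1
p=1, q=1, r=1: 1
Satisfying count = 4

4


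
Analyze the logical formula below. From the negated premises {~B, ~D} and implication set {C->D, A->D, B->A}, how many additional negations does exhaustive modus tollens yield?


Initial negated facts: {~B, ~D}
Apply modus tollens to closure:
  ~D and C->D  =>  ~C
  ~D and A->D  =>  ~A
Final negated: {~A, ~B, ~C, ~D}
New negations: {~A, ~C}
Count = 2

2


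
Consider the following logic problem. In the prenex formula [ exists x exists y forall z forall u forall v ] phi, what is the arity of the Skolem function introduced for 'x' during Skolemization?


Quantifier prefix: exists x exists y forall z forall u forall v
'x' is existentially quantified at position 1.
No universal quantifiers precede it.
Skolem function arity = 0 (a Skolem constant)

0


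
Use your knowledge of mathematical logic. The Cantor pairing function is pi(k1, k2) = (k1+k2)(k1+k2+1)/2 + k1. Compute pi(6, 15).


k1 + k2 = 21
(k1+k2)(k1+k2+1)/2 = 21 * 22 / 2 = 231
pi = 231 + 6 = 237

237


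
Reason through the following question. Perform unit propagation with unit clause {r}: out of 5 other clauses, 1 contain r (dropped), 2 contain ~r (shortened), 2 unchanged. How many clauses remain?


Satisfied (removed): 1
Shortened (remain): 2
Unchanged (remain): 2
Remaining = 2 + 2 = 4

4


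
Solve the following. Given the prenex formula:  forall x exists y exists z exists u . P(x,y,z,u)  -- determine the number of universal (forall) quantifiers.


Quantifier prefix: forall x exists y exists z exists u
Mark each quantifier type:
  U E E E
Universal count = 1, Existential count = 3
Asked for universal (forall) quantifiers: 1

1


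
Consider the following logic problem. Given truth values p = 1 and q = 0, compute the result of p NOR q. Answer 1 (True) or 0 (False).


p = 1, q = 0
Operation: p NOR q
Evaluate: 1 NOR 0 = 0

0


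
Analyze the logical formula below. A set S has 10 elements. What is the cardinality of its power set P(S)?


The power set of a set with n elements has 2^n elements.
|P(S)| = 2^10 = 1024

1024


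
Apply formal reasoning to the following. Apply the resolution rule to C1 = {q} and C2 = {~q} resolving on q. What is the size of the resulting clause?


Remove q from C1 and ~q from C2.
C1 remainder: {}
C2 remainder: {}
Union (resolvent): {} (empty clause)
Resolvent has 0 literal(s).

0


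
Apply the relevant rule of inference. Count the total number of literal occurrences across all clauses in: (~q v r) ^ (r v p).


Counting literals in each clause:
Clause 1: 2 literal(s)
Clause 2: 2 literal(s)
Total = 4

4


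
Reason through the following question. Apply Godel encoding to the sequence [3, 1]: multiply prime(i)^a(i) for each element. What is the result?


Encode each element as an exponent of the corresponding prime:
  2^3 = 8
  3^1 = 3
Product = 8 * 3 = 24

24


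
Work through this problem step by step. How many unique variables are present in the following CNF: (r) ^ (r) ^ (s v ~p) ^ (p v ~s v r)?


Identify each variable that appears in the formula.
Variables found: p, r, s
Count = 3

3


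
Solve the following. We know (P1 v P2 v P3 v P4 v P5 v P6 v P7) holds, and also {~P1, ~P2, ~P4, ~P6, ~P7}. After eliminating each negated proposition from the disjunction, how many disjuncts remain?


Original disjuncts (7): P1, P2, P3, P4, P5, P6, P7
Negated (eliminate): ~P1, ~P2, ~P4, ~P6, ~P7
Remaining disjuncts: P3, P5
Count = 7 - 5 = 2

2


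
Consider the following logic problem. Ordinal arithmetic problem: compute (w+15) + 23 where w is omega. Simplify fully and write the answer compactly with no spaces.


Compute (w+15) + 23.
Ordinal + is associative but NOT commutative; for finite n>0, n + w = w but w + n stays w+n.
By associativity: (w+15) + 23 = w + (15+23) = w+38.
Result = w+38

w+38


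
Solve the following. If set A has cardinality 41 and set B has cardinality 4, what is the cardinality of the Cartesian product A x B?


The Cartesian product A x B contains all ordered pairs (a, b).
|A x B| = |A| * |B| = 41 * 4 = 164

164


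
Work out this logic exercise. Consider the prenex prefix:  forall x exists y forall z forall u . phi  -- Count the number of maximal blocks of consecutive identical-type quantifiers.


Quantifier-type sequence: A E A A  (A=forall, E=exists)
Group into maximal same-type runs:
  Ax1 | Ex1 | Ax2
Number of blocks = 3

3


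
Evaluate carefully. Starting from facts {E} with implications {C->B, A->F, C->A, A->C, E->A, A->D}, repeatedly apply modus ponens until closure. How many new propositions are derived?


Initial facts: {E}
Apply modus ponens to closure:
  E and E->A  =>  A
  A and A->D  =>  D
  A and A->F  =>  F
  A and A->C  =>  C
  C and C->B  =>  B
Final known: {A, B, C, D, E, F}
New propositions: {A, B, C, D, F}
Count = 5

5


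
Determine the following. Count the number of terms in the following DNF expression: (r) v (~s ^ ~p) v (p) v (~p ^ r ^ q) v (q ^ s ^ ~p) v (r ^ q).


A DNF formula is a disjunction of terms (conjunctions).
Terms are separated by v.
Counting the disjuncts: 6 terms.

6


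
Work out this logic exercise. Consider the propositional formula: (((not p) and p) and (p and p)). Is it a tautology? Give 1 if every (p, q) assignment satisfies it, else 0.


Check all 4 assignments:
p=0, q=0: 0
p=0, q=1: 0
p=1, q=0: 0
p=1, q=1: 0
Satisfying count = 0/4.
Tautology iff count = 4: no.

0


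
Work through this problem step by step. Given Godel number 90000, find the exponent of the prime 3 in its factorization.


Factorize 90000 by dividing by 3 repeatedly.
Division steps: 3 divides 90000 exactly 2 time(s).
Exponent of 3 = 2

2


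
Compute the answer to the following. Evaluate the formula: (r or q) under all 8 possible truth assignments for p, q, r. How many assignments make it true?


Check all 8 assignments:
p=0, q=0, r=0: 0
p=0, q=0, r=1: 1
p=0, q=1, r=0: 1
p=0, q=1, r=1: 1
p=1, q=0, r=0: 0
p=1, q=0, r=1: 1
p=1, q=1, r=0: 1
p=1, q=1, r=1: 1
Count of True = 6

6


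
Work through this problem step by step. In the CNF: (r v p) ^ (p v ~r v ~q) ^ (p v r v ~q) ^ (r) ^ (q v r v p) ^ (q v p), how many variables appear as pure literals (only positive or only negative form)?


Check each variable for pure literal status:
p: pure positive
q: mixed (not pure)
r: mixed (not pure)
Pure literal count = 1

1


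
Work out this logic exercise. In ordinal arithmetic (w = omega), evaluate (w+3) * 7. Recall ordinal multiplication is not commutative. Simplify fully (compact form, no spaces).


Compute (w+3) * 7.
Ordinal * is associative and left-distributive over +, but NOT commutative; for finite n>1, n*w = w but w*n stays w*n.
(w+3) * 7 = (w+3) repeated 7 times. Each intermediate +3 is absorbed by the following w; only the last survives: w*7+3.
Result = w*7+3

w*7+3


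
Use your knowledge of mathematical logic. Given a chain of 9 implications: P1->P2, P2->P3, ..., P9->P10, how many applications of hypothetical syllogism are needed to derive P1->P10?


With 9 implications in a chain connecting 10 propositions:
P1->P2, P2->P3, ..., P9->P10
Steps needed = (number of implications) - 1 = 9 - 1 = 8

8


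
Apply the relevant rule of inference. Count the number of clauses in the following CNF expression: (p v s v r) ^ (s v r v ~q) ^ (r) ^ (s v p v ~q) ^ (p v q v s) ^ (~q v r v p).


A CNF formula is a conjunction of clauses.
Clauses are separated by ^.
Counting the conjuncts: 6 clauses.

6


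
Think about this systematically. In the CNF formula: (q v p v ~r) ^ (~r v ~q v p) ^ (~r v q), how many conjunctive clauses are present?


A CNF formula is a conjunction of clauses.
Clauses are separated by ^.
Counting the conjuncts: 3 clauses.

3


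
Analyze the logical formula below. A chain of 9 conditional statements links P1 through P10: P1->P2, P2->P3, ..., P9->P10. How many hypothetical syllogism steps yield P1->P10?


With 9 implications in a chain connecting 10 propositions:
P1->P2, P2->P3, ..., P9->P10
Steps needed = (number of implications) - 1 = 9 - 1 = 8

8


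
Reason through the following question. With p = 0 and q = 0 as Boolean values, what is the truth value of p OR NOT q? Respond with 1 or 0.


p = 0, q = 0
Operation: p OR NOT q
Evaluate: 0 OR NOT 0 = 1

1


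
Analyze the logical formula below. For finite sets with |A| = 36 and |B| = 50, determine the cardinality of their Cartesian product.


The Cartesian product A x B contains all ordered pairs (a, b).
|A x B| = |A| * |B| = 36 * 50 = 1800

1800


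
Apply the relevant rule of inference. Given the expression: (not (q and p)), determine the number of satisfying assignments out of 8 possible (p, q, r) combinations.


Check all 8 assignments:
p=0, q=0, r=0: 1
p=0, q=0, r=1: 1
p=0, q=1, r=0: 1
p=0, q=1, r=1: 1
p=1, q=0, r=0: 1
p=1, q=0, r=1: 1
p=1, q=1, r=0: 0
p=1, q=1, r=1: 0
Count of True = 6

6


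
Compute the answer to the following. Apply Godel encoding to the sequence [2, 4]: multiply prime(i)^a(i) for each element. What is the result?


Encode each element as an exponent of the corresponding prime:
  2^2 = 4
  3^4 = 81
Product = 4 * 81 = 324

324


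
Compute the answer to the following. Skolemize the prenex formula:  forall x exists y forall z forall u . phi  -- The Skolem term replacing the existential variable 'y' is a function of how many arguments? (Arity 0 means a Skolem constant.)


Quantifier prefix: forall x exists y forall z forall u
'y' is existentially quantified at position 2.
Universal variables preceding it: x
Skolem function arity = 1

1


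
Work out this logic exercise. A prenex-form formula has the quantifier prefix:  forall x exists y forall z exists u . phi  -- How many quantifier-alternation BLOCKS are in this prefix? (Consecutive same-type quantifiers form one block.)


Quantifier-type sequence: A E A E  (A=forall, E=exists)
Group into maximal same-type runs:
  Ax1 | Ex1 | Ax1 | Ex1
Number of blocks = 4

4


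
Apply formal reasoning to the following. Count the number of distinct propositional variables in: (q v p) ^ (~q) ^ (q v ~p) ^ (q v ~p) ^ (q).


Identify each variable that appears in the formula.
Variables found: p, q
Count = 2

2


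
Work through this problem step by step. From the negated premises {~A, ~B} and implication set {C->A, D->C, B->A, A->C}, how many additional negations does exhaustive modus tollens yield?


Initial negated facts: {~A, ~B}
Apply modus tollens to closure:
  ~A and C->A  =>  ~C
  ~C and D->C  =>  ~D
Final negated: {~A, ~B, ~C, ~D}
New negations: {~C, ~D}
Count = 2

2


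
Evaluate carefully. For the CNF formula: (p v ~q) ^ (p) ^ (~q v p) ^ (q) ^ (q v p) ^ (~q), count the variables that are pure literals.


Check each variable for pure literal status:
p: pure positive
q: mixed (not pure)
r: absent (not pure)
Pure literal count = 1

1


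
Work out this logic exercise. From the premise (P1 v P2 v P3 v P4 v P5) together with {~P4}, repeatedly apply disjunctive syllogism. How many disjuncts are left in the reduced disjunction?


Original disjuncts (5): P1, P2, P3, P4, P5
Negated (eliminate): ~P4
Remaining disjuncts: P1, P2, P3, P5
Count = 5 - 1 = 4

4


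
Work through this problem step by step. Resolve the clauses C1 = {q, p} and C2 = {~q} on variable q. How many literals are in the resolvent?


Remove q from C1 and ~q from C2.
C1 remainder: {p}
C2 remainder: {}
Union (resolvent): {p}
Resolvent has 1 literal(s).

1


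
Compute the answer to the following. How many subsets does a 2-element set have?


The power set of a set with n elements has 2^n elements.
|P(S)| = 2^2 = 4

4


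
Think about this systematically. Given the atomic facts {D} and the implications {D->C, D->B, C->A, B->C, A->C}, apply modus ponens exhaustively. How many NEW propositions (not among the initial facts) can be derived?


Initial facts: {D}
Apply modus ponens to closure:
  D and D->C  =>  C
  D and D->B  =>  B
  C and C->A  =>  A
Final known: {A, B, C, D}
New propositions: {A, B, C}
Count = 3

3


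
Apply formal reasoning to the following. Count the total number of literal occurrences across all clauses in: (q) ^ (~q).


Counting literals in each clause:
Clause 1: 1 literal(s)
Clause 2: 1 literal(s)
Total = 2

2


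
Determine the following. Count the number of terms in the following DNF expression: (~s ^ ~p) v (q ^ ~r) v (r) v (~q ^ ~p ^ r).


A DNF formula is a disjunction of terms (conjunctions).
Terms are separated by v.
Counting the disjuncts: 4 terms.

4


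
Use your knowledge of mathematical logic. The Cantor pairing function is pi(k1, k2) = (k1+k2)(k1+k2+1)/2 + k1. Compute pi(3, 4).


k1 + k2 = 7
(k1+k2)(k1+k2+1)/2 = 7 * 8 / 2 = 28
pi = 28 + 3 = 31

31


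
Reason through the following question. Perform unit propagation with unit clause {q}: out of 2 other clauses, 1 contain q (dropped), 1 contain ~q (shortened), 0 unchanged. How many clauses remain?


Satisfied (removed): 1
Shortened (remain): 1
Unchanged (remain): 0
Remaining = 1 + 0 = 1

1


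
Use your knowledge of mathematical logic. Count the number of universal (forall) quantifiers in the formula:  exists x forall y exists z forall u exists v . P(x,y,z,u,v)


Quantifier prefix: exists x forall y exists z forall u exists v
Mark each quantifier type:
  E U E U E
Universal count = 2, Existential count = 3
Asked for universal (forall) quantifiers: 2

2


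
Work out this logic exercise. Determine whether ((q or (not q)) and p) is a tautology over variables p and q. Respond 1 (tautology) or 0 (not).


Check all 4 assignments:
p=0, q=0: 0
p=0, q=1: 0
p=1, q=0: 1
p=1, q=1: 1
Satisfying count = 2/4.
Tautology iff count = 4: no.

0


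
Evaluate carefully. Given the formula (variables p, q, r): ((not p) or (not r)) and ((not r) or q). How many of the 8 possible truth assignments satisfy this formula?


Evaluate all 8 assignments for p, q, r:
p=0, q=0, r=0: 1
p=0, q=0, r=1: 0
p=0, q=1, r=0: 1
p=0, q=1, r=1: 1
p=1, q=0, r=0: 1
p=1, q=0, r=1: 0
p=1, q=1, r=0: 1
p=1, q=1, r=1: 0
Satisfying count = 5

5


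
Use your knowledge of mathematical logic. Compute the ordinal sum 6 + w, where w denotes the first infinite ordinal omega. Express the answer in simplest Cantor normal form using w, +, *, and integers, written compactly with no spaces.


Compute 6 + w.
Ordinal + is associative but NOT commutative; for finite n>0, n + w = w but w + n stays w+n.
Any finite left addend is absorbed by w on the right: 6 + w = w.
Result = w

w


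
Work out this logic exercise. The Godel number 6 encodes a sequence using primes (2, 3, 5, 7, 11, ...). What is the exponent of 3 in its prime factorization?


Factorize 6 by dividing by 3 repeatedly.
Division steps: 3 divides 6 exactly 1 time(s).
Exponent of 3 = 1

1


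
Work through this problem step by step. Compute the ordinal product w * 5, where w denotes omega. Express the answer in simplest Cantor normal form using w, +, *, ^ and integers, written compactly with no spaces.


Compute w * 5.
Ordinal * is associative and left-distributive over +, but NOT commutative; for finite n>1, n*w = w but w*n stays w*n.
w * 5 means 5 copies of w concatenated: w*5.
Result = w*5

w*5


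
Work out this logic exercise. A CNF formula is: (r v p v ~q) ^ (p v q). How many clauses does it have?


A CNF formula is a conjunction of clauses.
Clauses are separated by ^.
Counting the conjuncts: 2 clauses.

2


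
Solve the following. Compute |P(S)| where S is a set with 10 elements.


The power set of a set with n elements has 2^n elements.
|P(S)| = 2^10 = 1024

1024


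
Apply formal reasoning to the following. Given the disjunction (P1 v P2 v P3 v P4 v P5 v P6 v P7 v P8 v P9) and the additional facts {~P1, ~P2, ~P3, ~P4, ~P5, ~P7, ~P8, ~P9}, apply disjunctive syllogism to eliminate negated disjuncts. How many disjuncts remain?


Original disjuncts (9): P1, P2, P3, P4, P5, P6, P7, P8, P9
Negated (eliminate): ~P1, ~P2, ~P3, ~P4, ~P5, ~P7, ~P8, ~P9
Remaining disjuncts: P6
Count = 9 - 8 = 1

1


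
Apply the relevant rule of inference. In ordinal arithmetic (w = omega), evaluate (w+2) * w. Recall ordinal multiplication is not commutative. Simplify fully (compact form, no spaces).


Compute (w+2) * w.
Ordinal * is associative and left-distributive over +, but NOT commutative; for finite n>1, n*w = w but w*n stays w*n.
(w+2) * w = sup{(w+2)*k : k<w} = sup{w*k+2} = w^2 (the +2 tail is absorbed in the limit).
Result = w^2

w^2


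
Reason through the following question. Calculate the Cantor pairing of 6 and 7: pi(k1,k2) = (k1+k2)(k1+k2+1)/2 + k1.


k1 + k2 = 13
(k1+k2)(k1+k2+1)/2 = 13 * 14 / 2 = 91
pi = 91 + 6 = 97

97


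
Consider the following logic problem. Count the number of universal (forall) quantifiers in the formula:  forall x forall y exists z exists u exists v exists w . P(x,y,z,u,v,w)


Quantifier prefix: forall x forall y exists z exists u exists v exists w
Mark each quantifier type:
  U U E E E E
Universal count = 2, Existential count = 4
Asked for universal (forall) quantifiers: 2

2


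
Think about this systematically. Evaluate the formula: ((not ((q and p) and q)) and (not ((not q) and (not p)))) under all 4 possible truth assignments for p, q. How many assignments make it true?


Check all 4 assignments:
p=0, q=0: 0
p=0, q=1: 1
p=1, q=0: 1
p=1, q=1: 0
Count of True = 2

2


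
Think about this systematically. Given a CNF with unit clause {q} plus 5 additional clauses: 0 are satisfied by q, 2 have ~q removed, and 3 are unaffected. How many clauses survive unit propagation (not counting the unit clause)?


Satisfied (removed): 0
Shortened (remain): 2
Unchanged (remain): 3
Remaining = 2 + 3 = 5

5


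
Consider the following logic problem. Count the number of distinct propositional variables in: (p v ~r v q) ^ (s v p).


Identify each variable that appears in the formula.
Variables found: p, q, r, s
Count = 4

4


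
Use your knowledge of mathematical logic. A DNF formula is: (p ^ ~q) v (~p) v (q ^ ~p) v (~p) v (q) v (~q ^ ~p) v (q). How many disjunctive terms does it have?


A DNF formula is a disjunction of terms (conjunctions).
Terms are separated by v.
Counting the disjuncts: 7 terms.

7


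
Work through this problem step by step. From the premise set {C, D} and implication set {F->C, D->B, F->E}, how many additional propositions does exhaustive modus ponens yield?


Initial facts: {C, D}
Apply modus ponens to closure:
  D and D->B  =>  B
Final known: {B, C, D}
New propositions: {B}
Count = 1

1


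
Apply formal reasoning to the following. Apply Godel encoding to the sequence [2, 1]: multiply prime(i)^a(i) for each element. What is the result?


Encode each element as an exponent of the corresponding prime:
  2^2 = 4
  3^1 = 3
Product = 4 * 3 = 12

12


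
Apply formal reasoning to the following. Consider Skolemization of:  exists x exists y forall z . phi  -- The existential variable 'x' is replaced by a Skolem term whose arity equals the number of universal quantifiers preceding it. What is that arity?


Quantifier prefix: exists x exists y forall z
'x' is existentially quantified at position 1.
No universal quantifiers precede it.
Skolem function arity = 0 (a Skolem constant)

0


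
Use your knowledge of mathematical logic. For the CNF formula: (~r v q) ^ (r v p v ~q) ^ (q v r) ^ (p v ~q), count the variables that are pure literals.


Check each variable for pure literal status:
p: pure positive
q: mixed (not pure)
r: mixed (not pure)
Pure literal count = 1

1


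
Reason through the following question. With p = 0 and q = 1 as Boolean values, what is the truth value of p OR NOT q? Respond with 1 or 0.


p = 0, q = 1
Operation: p OR NOT q
Evaluate: 0 OR NOT 1 = 0

0


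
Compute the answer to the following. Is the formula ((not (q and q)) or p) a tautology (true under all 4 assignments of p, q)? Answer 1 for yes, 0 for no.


Check all 4 assignments:
p=0, q=0: 1
p=0, q=1: 0
p=1, q=0: 1
p=1, q=1: 1
Satisfying count = 3/4.
Tautology iff count = 4: no.

0


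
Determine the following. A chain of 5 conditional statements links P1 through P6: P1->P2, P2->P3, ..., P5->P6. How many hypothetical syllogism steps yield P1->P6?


With 5 implications in a chain connecting 6 propositions:
P1->P2, P2->P3, ..., P5->P6
Steps needed = (number of implications) - 1 = 5 - 1 = 4

4


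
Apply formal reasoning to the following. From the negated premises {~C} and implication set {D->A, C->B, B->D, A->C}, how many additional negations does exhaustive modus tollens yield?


Initial negated facts: {~C}
Apply modus tollens to closure:
  ~C and A->C  =>  ~A
  ~A and D->A  =>  ~D
  ~D and B->D  =>  ~B
Final negated: {~A, ~B, ~C, ~D}
New negations: {~A, ~B, ~D}
Count = 3

3


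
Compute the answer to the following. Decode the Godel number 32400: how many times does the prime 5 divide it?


Factorize 32400 by dividing by 5 repeatedly.
Division steps: 5 divides 32400 exactly 2 time(s).
Exponent of 5 = 2

2


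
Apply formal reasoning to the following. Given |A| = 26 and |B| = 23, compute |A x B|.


The Cartesian product A x B contains all ordered pairs (a, b).
|A x B| = |A| * |B| = 26 * 23 = 598

598


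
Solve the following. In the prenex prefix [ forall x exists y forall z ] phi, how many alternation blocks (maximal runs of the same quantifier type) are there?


Quantifier-type sequence: A E A  (A=forall, E=exists)
Group into maximal same-type runs:
  Ax1 | Ex1 | Ax1
Number of blocks = 3

3


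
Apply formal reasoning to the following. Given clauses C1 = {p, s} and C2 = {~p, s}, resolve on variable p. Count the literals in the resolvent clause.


Remove p from C1 and ~p from C2.
C1 remainder: {s}
C2 remainder: {s}
Union (resolvent): {s}
Resolvent has 1 literal(s).

1


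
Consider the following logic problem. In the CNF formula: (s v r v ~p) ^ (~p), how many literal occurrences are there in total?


Counting literals in each clause:
Clause 1: 3 literal(s)
Clause 2: 1 literal(s)
Total = 4

4


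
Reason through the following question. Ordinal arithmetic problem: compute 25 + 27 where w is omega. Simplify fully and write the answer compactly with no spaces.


Compute 25 + 27.
Ordinal + is associative but NOT commutative; for finite n>0, n + w = w but w + n stays w+n.
Both operands finite; ordinal + agrees with natural +: 25 + 27 = 52.
Result = 52

52


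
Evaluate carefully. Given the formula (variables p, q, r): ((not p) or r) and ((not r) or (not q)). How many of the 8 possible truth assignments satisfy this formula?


Evaluate all 8 assignments for p, q, r:
p=0, q=0, r=0: 1
p=0, q=0, r=1: 1
p=0, q=1, r=0: 1
p=0, q=1, r=1: 0
p=1, q=0, r=0: 0
p=1, q=0, r=1: 1
p=1, q=1, r=0: 0
p=1, q=1, r=1: 0
Satisfying count = 4

4


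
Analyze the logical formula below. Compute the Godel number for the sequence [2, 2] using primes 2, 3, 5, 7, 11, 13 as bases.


Encode each element as an exponent of the corresponding prime:
  2^2 = 4
  3^2 = 9
Product = 4 * 9 = 36

36


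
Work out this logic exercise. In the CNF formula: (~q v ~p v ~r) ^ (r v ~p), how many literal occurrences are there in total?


Counting literals in each clause:
Clause 1: 3 literal(s)
Clause 2: 2 literal(s)
Total = 5

5


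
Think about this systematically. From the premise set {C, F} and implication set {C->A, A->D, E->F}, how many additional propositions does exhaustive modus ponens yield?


Initial facts: {C, F}
Apply modus ponens to closure:
  C and C->A  =>  A
  A and A->D  =>  D
Final known: {A, C, D, F}
New propositions: {A, D}
Count = 2

2


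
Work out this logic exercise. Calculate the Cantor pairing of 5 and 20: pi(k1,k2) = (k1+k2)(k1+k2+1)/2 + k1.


k1 + k2 = 25
(k1+k2)(k1+k2+1)/2 = 25 * 26 / 2 = 325
pi = 325 + 5 = 330

330


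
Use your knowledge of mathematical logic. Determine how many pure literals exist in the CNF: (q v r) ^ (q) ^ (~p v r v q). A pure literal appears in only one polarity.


Check each variable for pure literal status:
p: pure negative
q: pure positive
r: pure positive
Pure literal count = 3

3


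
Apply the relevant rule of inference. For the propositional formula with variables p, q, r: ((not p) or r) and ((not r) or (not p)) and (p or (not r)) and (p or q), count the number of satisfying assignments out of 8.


Evaluate all 8 assignments for p, q, r:
p=0, q=0, r=0: 0
p=0, q=0, r=1: 0
p=0, q=1, r=0: 1
p=0, q=1, r=1: 0
p=1, q=0, r=0: 0
p=1, q=0, r=1: 0
p=1, q=1, r=0: 0
p=1, q=1, r=1: 0
Satisfying count = 1

1


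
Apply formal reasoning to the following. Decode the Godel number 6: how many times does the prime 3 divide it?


Factorize 6 by dividing by 3 repeatedly.
Division steps: 3 divides 6 exactly 1 time(s).
Exponent of 3 = 1

1


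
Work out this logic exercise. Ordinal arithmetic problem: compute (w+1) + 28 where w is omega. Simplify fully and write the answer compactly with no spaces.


Compute (w+1) + 28.
Ordinal + is associative but NOT commutative; for finite n>0, n + w = w but w + n stays w+n.
By associativity: (w+1) + 28 = w + (1+28) = w+29.
Result = w+29

w+29


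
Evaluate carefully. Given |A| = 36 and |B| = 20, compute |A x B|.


The Cartesian product A x B contains all ordered pairs (a, b).
|A x B| = |A| * |B| = 36 * 20 = 720

720


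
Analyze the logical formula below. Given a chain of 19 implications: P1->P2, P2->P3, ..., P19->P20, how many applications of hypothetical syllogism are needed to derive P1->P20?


With 19 implications in a chain connecting 20 propositions:
P1->P2, P2->P3, ..., P19->P20
Steps needed = (number of implications) - 1 = 19 - 1 = 18

18


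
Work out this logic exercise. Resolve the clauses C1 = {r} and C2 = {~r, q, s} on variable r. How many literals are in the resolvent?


Remove r from C1 and ~r from C2.
C1 remainder: {}
C2 remainder: {q, s}
Union (resolvent): {q, s}
Resolvent has 2 literal(s).

2


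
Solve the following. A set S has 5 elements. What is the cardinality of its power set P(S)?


The power set of a set with n elements has 2^n elements.
|P(S)| = 2^5 = 32

32


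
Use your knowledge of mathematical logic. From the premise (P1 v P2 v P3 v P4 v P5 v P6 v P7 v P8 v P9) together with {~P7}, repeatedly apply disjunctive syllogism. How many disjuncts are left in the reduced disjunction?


Original disjuncts (9): P1, P2, P3, P4, P5, P6, P7, P8, P9
Negated (eliminate): ~P7
Remaining disjuncts: P1, P2, P3, P4, P5, P6, P8, P9
Count = 9 - 1 = 8

8


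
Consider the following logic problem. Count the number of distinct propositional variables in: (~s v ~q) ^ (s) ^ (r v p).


Identify each variable that appears in the formula.
Variables found: p, q, r, s
Count = 4

4


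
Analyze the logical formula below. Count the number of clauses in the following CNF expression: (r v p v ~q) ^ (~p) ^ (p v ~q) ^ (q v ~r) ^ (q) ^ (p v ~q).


A CNF formula is a conjunction of clauses.
Clauses are separated by ^.
Counting the conjuncts: 6 clauses.

6


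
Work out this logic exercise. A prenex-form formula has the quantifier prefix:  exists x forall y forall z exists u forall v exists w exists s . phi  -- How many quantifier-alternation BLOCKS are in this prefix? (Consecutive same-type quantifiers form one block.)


Quantifier-type sequence: E A A E A E E  (A=forall, E=exists)
Group into maximal same-type runs:
  Ex1 | Ax2 | Ex1 | Ax1 | Ex2
Number of blocks = 5

5


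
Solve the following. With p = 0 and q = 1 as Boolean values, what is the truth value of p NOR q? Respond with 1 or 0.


p = 0, q = 1
Operation: p NOR q
Evaluate: 0 NOR 1 = 0

0


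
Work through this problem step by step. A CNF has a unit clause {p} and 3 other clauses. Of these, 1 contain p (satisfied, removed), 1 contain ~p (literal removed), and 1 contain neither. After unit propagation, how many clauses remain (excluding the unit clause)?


Satisfied (removed): 1
Shortened (remain): 1
Unchanged (remain): 1
Remaining = 1 + 1 = 2

2


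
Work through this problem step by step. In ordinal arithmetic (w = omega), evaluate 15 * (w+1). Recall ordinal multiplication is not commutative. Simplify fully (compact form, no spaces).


Compute 15 * (w+1).
Ordinal * is associative and left-distributive over +, but NOT commutative; for finite n>1, n*w = w but w*n stays w*n.
By left-distributivity: 15 * (w+1) = 15*w + 15*1 = w + 15 = w+15.
Result = w+15

w+15
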